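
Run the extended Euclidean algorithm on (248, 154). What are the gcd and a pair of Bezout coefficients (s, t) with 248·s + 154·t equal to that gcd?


Euclidean algorithm on (248, 154) — divide until remainder is 0:
  248 = 1 · 154 + 94
  154 = 1 · 94 + 60
  94 = 1 · 60 + 34
  60 = 1 · 34 + 26
  34 = 1 · 26 + 8
  26 = 3 · 8 + 2
  8 = 4 · 2 + 0
gcd(248, 154) = 2.
Track Bezout coefficients alongside the remainders: start with r₀ = 248 = a·1 + b·0 (s = 1, t = 0) and r₁ = 154 = a·0 + b·1 (s = 0, t = 1); each new remainder r_{k+1} = r_{k-1} − q_k·r_k inherits s_{k+1} = s_{k-1} − q_k·s_k, t_{k+1} = t_{k-1} − q_k·t_k, so r_k = a·s_k + b·t_k at every step:
  q = 1: r = 94, s = 1 − 1·0 = 1, t = 0 − 1·1 = -1  (check: 248·1 + 154·(-1) = 94)
  q = 1: r = 60, s = 0 − 1·1 = -1, t = 1 − 1·(-1) = 2  (check: 248·(-1) + 154·2 = 60)
  q = 1: r = 34, s = 1 − 1·(-1) = 2, t = -1 − 1·2 = -3  (check: 248·2 + 154·(-3) = 34)
  q = 1: r = 26, s = -1 − 1·2 = -3, t = 2 − 1·(-3) = 5  (check: 248·(-3) + 154·5 = 26)
  q = 1: r = 8, s = 2 − 1·(-3) = 5, t = -3 − 1·5 = -8  (check: 248·5 + 154·(-8) = 8)
  q = 3: r = 2, s = -3 − 3·5 = -18, t = 5 − 3·(-8) = 29  (check: 248·(-18) + 154·29 = 2)
The row with r = 2 (the gcd) gives the Bezout coefficients s = -18, t = 29.
Result: 248 · (-18) + 154 · (29) = 2.

gcd(248, 154) = 2; s = -18, t = 29 (check: 248·(-18) + 154·29 = 2).


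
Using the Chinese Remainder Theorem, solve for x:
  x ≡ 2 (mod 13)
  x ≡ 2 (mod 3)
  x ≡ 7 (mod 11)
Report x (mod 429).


Moduli 13, 3, 11 are pairwise coprime; by CRT there is a unique solution modulo M = 13 · 3 · 11 = 429.
Solve pairwise, accumulating the modulus:
  Start with x ≡ 2 (mod 13).
  Combine with x ≡ 2 (mod 3): since gcd(13, 3) = 1, we get a unique residue mod 39.
    Write x = 2 + 13·t and substitute into x ≡ 2 (mod 3): 13·t ≡ 2 − 2 = 0 (mod 3).
    Reduce coefficients mod 3: 1·t ≡ 0 (mod 3).
    So t ≡ 0 (mod 3).
    Then x = 2 + 13·0 = 2, valid modulo lcm(13, 3) = 39: x ≡ 2 (mod 39).
  Combine with x ≡ 7 (mod 11): since gcd(39, 11) = 1, we get a unique residue mod 429.
    Write x = 2 + 39·t and substitute into x ≡ 7 (mod 11): 39·t ≡ 7 − 2 = 5 (mod 11).
    Reduce coefficients mod 11: 6·t ≡ 5 (mod 11).
    The inverse of 6 mod 11 is 2 (since 6·2 = 12 = 1·11 + 1), so t ≡ 2·5 = 10 ≡ 10 (mod 11).
    Then x = 2 + 39·10 = 392, valid modulo lcm(39, 11) = 429: x ≡ 392 (mod 429).
Verify: 392 mod 13 = 2 ✓, 392 mod 3 = 2 ✓, 392 mod 11 = 7 ✓.

x ≡ 392 (mod 429).


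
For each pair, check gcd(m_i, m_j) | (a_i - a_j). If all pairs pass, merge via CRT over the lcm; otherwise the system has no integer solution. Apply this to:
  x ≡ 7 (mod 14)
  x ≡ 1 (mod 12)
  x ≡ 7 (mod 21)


Moduli 14, 12, 21 are not pairwise coprime, so CRT works modulo lcm(m_i) when all pairwise compatibility conditions hold.
Pairwise compatibility: gcd(m_i, m_j) must divide a_i - a_j for every pair.
Merge one congruence at a time:
  Start: x ≡ 7 (mod 14).
  Combine with x ≡ 1 (mod 12): gcd(14, 12) = 2; 1 - 7 = -6, which IS divisible by 2, so compatible.
    Write x = 7 + 14·t and substitute into x ≡ 1 (mod 12): 14·t ≡ 1 − 7 = -6 (mod 12).
    Divide the congruence (and modulus) by g = 2: 7·t ≡ -3 (mod 6).
    Reduce coefficients mod 6: 1·t ≡ 3 (mod 6).
    So t ≡ 3 (mod 6).
    Then x = 7 + 14·3 = 49, valid modulo lcm(14, 12) = 84: x ≡ 49 (mod 84).
  Combine with x ≡ 7 (mod 21): gcd(84, 21) = 21; 7 - 49 = -42, which IS divisible by 21, so compatible.
    Write x = 49 + 84·t and substitute into x ≡ 7 (mod 21): 84·t ≡ 7 − 49 = -42 (mod 21).
    Divide the congruence (and modulus) by g = 21: 4·t ≡ -2 (mod 1).
    Modulo 1 every t works; take t = 0.
    Then x = 49 + 84·0 = 49, valid modulo lcm(84, 21) = 84: x ≡ 49 (mod 84).
Verify: 49 mod 14 = 7, 49 mod 12 = 1, 49 mod 21 = 7.

x ≡ 49 (mod 84).


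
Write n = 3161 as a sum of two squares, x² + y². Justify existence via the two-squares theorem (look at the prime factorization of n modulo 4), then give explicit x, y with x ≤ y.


Step 1: Factor n = 3161 = 29 · 109.
Step 2: Check the mod-4 condition on each prime factor: 29 ≡ 1 (mod 4), exponent 1; 109 ≡ 1 (mod 4), exponent 1.
All primes ≡ 3 (mod 4) appear to even exponent (or don't appear), so by the two-squares theorem n IS expressible as a sum of two squares.
Step 3: Build a representation. Here n = 29 · 109 is a product of primes ≡ 1 (mod 4). Each prime p ≡ 1 (mod 4) is itself a sum of two squares; find a² by testing p − a² for a perfect square:
  29: 29 − 1² = 28, 29 − 2² = 25 = 5² ⇒ 29 = 2² + 5².
  109: 109 − 1² = 108, 109 − 2² = 105, 109 − 3² = 100 = 10² ⇒ 109 = 3² + 10².
  Combine using the Brahmagupta–Fibonacci identity (a² + b²)(c² + d²) = (ac − bd)² + (ad + bc)² = (ac + bd)² + (ad − bc)²:
  29 · 109 = 3161: from (2² + 5²)(3² + 10²), take (2·3 − 5·10, 2·10 + 5·3) = (6 − 50, 20 + 15) = (-44, 35); dropping signs (only squares matter) gives (44, 35); check 44² + 35² = 1936 + 1225 = 3161 ✓.
Step 4: Order so x ≤ y and verify: 35² + 44² = 1225 + 1936 = 3161 = n. ✓

n = 3161 = 35² + 44² (one valid representation with x ≤ y).


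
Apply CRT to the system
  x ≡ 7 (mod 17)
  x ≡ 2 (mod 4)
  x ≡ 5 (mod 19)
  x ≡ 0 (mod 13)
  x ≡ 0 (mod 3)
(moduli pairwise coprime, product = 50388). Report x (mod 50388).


Product of moduli M = 17 · 4 · 19 · 13 · 3 = 50388.
Merge one congruence at a time:
  Start: x ≡ 7 (mod 17).
  Combine with x ≡ 2 (mod 4); new modulus lcm = 68.
    Write x = 7 + 17·t and substitute into x ≡ 2 (mod 4): 17·t ≡ 2 − 7 = -5 (mod 4).
    Reduce coefficients mod 4: 1·t ≡ 3 (mod 4).
    So t ≡ 3 (mod 4).
    Then x = 7 + 17·3 = 58, valid modulo lcm(17, 4) = 68: x ≡ 58 (mod 68).
  Combine with x ≡ 5 (mod 19); new modulus lcm = 1292.
    Write x = 58 + 68·t and substitute into x ≡ 5 (mod 19): 68·t ≡ 5 − 58 = -53 (mod 19).
    Reduce coefficients mod 19: 11·t ≡ 4 (mod 19).
    The inverse of 11 mod 19 is 7 (since 11·7 = 77 = 4·19 + 1), so t ≡ 7·4 = 28 ≡ 9 (mod 19).
    Then x = 58 + 68·9 = 670, valid modulo lcm(68, 19) = 1292: x ≡ 670 (mod 1292).
  Combine with x ≡ 0 (mod 13); new modulus lcm = 16796.
    Write x = 670 + 1292·t and substitute into x ≡ 0 (mod 13): 1292·t ≡ 0 − 670 = -670 (mod 13).
    Reduce coefficients mod 13: 5·t ≡ 6 (mod 13).
    The inverse of 5 mod 13 is 8 (since 5·8 = 40 = 3·13 + 1), so t ≡ 8·6 = 48 ≡ 9 (mod 13).
    Then x = 670 + 1292·9 = 12298, valid modulo lcm(1292, 13) = 16796: x ≡ 12298 (mod 16796).
  Combine with x ≡ 0 (mod 3); new modulus lcm = 50388.
    Write x = 12298 + 16796·t and substitute into x ≡ 0 (mod 3): 16796·t ≡ 0 − 12298 = -12298 (mod 3).
    Reduce coefficients mod 3: 2·t ≡ 2 (mod 3).
    The inverse of 2 mod 3 is 2 (since 2·2 = 4 = 1·3 + 1), so t ≡ 2·2 = 4 ≡ 1 (mod 3).
    Then x = 12298 + 16796·1 = 29094, valid modulo lcm(16796, 3) = 50388: x ≡ 29094 (mod 50388).
Verify against each original: 29094 mod 17 = 7, 29094 mod 4 = 2, 29094 mod 19 = 5, 29094 mod 13 = 0, 29094 mod 3 = 0.

x ≡ 29094 (mod 50388).


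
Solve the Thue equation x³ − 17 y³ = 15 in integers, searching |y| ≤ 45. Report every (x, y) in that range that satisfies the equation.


The equation is x³ - 17y³ = 15. For fixed y, x³ = 17·y³ + 15, so a solution requires the RHS to be a perfect cube.
Strategy: iterate y from -45 to 45, compute RHS = 17·y³ + 15, and check whether it is a (positive or negative) perfect cube.
Check small values of y:
  y = 0: RHS = 15 is not a perfect cube.
  y = 1: RHS = 32 is not a perfect cube.
  y = -1: RHS = -2 is not a perfect cube.
  y = 2: RHS = 151 is not a perfect cube.
  y = -2: RHS = -121 is not a perfect cube.
  y = 3: RHS = 474 is not a perfect cube.
  y = -3: RHS = -444 is not a perfect cube.
Continuing the search up to |y| = 45 finds no solutions either.
No (x, y) in the scanned range satisfies the equation.

No integer solutions with |y| ≤ 45.


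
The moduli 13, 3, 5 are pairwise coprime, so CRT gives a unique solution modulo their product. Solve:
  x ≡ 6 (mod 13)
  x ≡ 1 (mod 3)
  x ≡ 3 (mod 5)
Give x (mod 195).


Moduli 13, 3, 5 are pairwise coprime; by CRT there is a unique solution modulo M = 13 · 3 · 5 = 195.
Solve pairwise, accumulating the modulus:
  Start with x ≡ 6 (mod 13).
  Combine with x ≡ 1 (mod 3): since gcd(13, 3) = 1, we get a unique residue mod 39.
    Write x = 6 + 13·t and substitute into x ≡ 1 (mod 3): 13·t ≡ 1 − 6 = -5 (mod 3).
    Reduce coefficients mod 3: 1·t ≡ 1 (mod 3).
    So t ≡ 1 (mod 3).
    Then x = 6 + 13·1 = 19, valid modulo lcm(13, 3) = 39: x ≡ 19 (mod 39).
  Combine with x ≡ 3 (mod 5): since gcd(39, 5) = 1, we get a unique residue mod 195.
    Write x = 19 + 39·t and substitute into x ≡ 3 (mod 5): 39·t ≡ 3 − 19 = -16 (mod 5).
    Reduce coefficients mod 5: 4·t ≡ 4 (mod 5).
    The inverse of 4 mod 5 is 4 (since 4·4 = 16 = 3·5 + 1), so t ≡ 4·4 = 16 ≡ 1 (mod 5).
    Then x = 19 + 39·1 = 58, valid modulo lcm(39, 5) = 195: x ≡ 58 (mod 195).
Verify: 58 mod 13 = 6 ✓, 58 mod 3 = 1 ✓, 58 mod 5 = 3 ✓.

x ≡ 58 (mod 195).


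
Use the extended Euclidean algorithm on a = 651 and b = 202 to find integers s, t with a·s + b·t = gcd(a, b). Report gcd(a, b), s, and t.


Euclidean algorithm on (651, 202) — divide until remainder is 0:
  651 = 3 · 202 + 45
  202 = 4 · 45 + 22
  45 = 2 · 22 + 1
  22 = 22 · 1 + 0
gcd(651, 202) = 1.
Track Bezout coefficients alongside the remainders: start with r₀ = 651 = a·1 + b·0 (s = 1, t = 0) and r₁ = 202 = a·0 + b·1 (s = 0, t = 1); each new remainder r_{k+1} = r_{k-1} − q_k·r_k inherits s_{k+1} = s_{k-1} − q_k·s_k, t_{k+1} = t_{k-1} − q_k·t_k, so r_k = a·s_k + b·t_k at every step:
  q = 3: r = 45, s = 1 − 3·0 = 1, t = 0 − 3·1 = -3  (check: 651·1 + 202·(-3) = 45)
  q = 4: r = 22, s = 0 − 4·1 = -4, t = 1 − 4·(-3) = 13  (check: 651·(-4) + 202·13 = 22)
  q = 2: r = 1, s = 1 − 2·(-4) = 9, t = -3 − 2·13 = -29  (check: 651·9 + 202·(-29) = 1)
The row with r = 1 (the gcd) gives the Bezout coefficients s = 9, t = -29.
Result: 651 · (9) + 202 · (-29) = 1.

gcd(651, 202) = 1; s = 9, t = -29 (check: 651·9 + 202·(-29) = 1).


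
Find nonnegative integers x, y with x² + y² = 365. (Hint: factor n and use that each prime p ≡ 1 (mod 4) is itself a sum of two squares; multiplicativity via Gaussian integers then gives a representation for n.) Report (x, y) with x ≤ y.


Step 1: Factor n = 365 = 5 · 73.
Step 2: Check the mod-4 condition on each prime factor: 5 ≡ 1 (mod 4), exponent 1; 73 ≡ 1 (mod 4), exponent 1.
All primes ≡ 3 (mod 4) appear to even exponent (or don't appear), so by the two-squares theorem n IS expressible as a sum of two squares.
Step 3: Build a representation. Here n = 5 · 73 is a product of primes ≡ 1 (mod 4). Each prime p ≡ 1 (mod 4) is itself a sum of two squares; find a² by testing p − a² for a perfect square:
  5: 5 − 1² = 4 = 2² ⇒ 5 = 1² + 2².
  73: 73 − 1² = 72, 73 − 2² = 69, 73 − 3² = 64 = 8² ⇒ 73 = 3² + 8².
  Combine using the Brahmagupta–Fibonacci identity (a² + b²)(c² + d²) = (ac − bd)² + (ad + bc)² = (ac + bd)² + (ad − bc)²:
  5 · 73 = 365: from (1² + 2²)(3² + 8²), take (1·3 − 2·8, 1·8 + 2·3) = (3 − 16, 8 + 6) = (-13, 14); dropping signs (only squares matter) gives (13, 14); check 13² + 14² = 169 + 196 = 365 ✓.
Step 4: Order so x ≤ y and verify: 13² + 14² = 169 + 196 = 365 = n. ✓

n = 365 = 13² + 14² (one valid representation with x ≤ y).


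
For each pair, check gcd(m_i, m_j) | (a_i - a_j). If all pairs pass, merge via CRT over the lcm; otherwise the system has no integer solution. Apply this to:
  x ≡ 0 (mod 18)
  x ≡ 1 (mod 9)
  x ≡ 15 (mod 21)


Moduli 18, 9, 21 are not pairwise coprime, so CRT works modulo lcm(m_i) when all pairwise compatibility conditions hold.
Pairwise compatibility: gcd(m_i, m_j) must divide a_i - a_j for every pair.
Merge one congruence at a time:
  Start: x ≡ 0 (mod 18).
  Combine with x ≡ 1 (mod 9): gcd(18, 9) = 9, and 1 - 0 = 1 is NOT divisible by 9.
    ⇒ system is inconsistent (no integer solution).

No solution (the system is inconsistent).


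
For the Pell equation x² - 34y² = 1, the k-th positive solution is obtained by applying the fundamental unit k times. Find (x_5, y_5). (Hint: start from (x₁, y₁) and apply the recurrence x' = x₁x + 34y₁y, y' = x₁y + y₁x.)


Step 1: Find the fundamental solution (x₁, y₁) of x² - 34y² = 1.
  Expand √34 as a continued fraction. a₀ = ⌊√34⌋ = 5; iterate m_{k+1} = d_k·a_k − m_k, d_{k+1} = (34 − m_{k+1}²)/d_k, a_{k+1} = ⌊(a₀ + m_{k+1})/d_{k+1}⌋ (starting m₀ = 0, d₀ = 1), with convergents p_k = a_k·p_{k-1} + p_{k-2}, q_k = a_k·q_{k-1} + q_{k-2} (p₋₁ = 1, q₋₁ = 0):
  k = 0: a₀ = 5; p₀/q₀ = 5/1; p₀² − 34·q₀² = 25 − 34 = -9.
  k = 1: m = 5, d = 9, a = ⌊(5 + 5)/9⌋ = 1; p/q = (1·5 + 1)/(1·1 + 0) = 6/1; p² − 34·q² = 36 − 34 = 2.
  k = 2: m = 4, d = 2, a = ⌊(5 + 4)/2⌋ = 4; p/q = (4·6 + 5)/(4·1 + 1) = 29/5; p² − 34·q² = 841 − 850 = -9.
  k = 3: m = 4, d = 9, a = ⌊(5 + 4)/9⌋ = 1; p/q = (1·29 + 6)/(1·5 + 1) = 35/6; p² − 34·q² = 1225 − 1224 = 1.
  The first convergent with p² − 34·q² = 1 gives the fundamental solution (x₁, y₁) = (35, 6).
Step 2: Apply the recurrence (x_{n+1}, y_{n+1}) = (x₁x_n + 34y₁y_n, x₁y_n + y₁x_n) repeatedly.
  From (x_1, y_1) = (35, 6): x_2 = 35·35 + 34·6·6 = 2449; y_2 = 35·6 + 6·35 = 420.
  From (x_2, y_2) = (2449, 420): x_3 = 35·2449 + 34·6·420 = 171395; y_3 = 35·420 + 6·2449 = 29394.
  From (x_3, y_3) = (171395, 29394): x_4 = 35·171395 + 34·6·29394 = 11995201; y_4 = 35·29394 + 6·171395 = 2057160.
  From (x_4, y_4) = (11995201, 2057160): x_5 = 35·11995201 + 34·6·2057160 = 839492675; y_5 = 35·2057160 + 6·11995201 = 143971806.
Step 3: Verify x_5² - 34·y_5² = 704747951378655625 - 704747951378655624 = 1 (should be 1). ✓

(x_1, y_1) = (35, 6); (x_5, y_5) = (839492675, 143971806).


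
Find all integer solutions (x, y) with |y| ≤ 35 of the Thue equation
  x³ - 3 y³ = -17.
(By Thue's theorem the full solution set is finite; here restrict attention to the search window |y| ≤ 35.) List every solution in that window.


The equation is x³ - 3y³ = -17. For fixed y, x³ = 3·y³ − 17, so a solution requires the RHS to be a perfect cube.
Strategy: iterate y from -35 to 35, compute RHS = 3·y³ − 17, and check whether it is a (positive or negative) perfect cube.
Check small values of y:
  y = 0: RHS = -17 is not a perfect cube.
  y = 1: RHS = -14 is not a perfect cube.
  y = -1: RHS = -20 is not a perfect cube.
  y = 2: RHS = 7 is not a perfect cube.
  y = -2: RHS = -41 is not a perfect cube.
  y = 3: RHS = 64 = (4)³ ⇒ x = 4 works.
  y = -3: RHS = -98 is not a perfect cube.
Continuing the search up to |y| = 35 finds no further solutions beyond those listed.
Collected solutions: (4, 3).

Solutions (with |y| ≤ 35): (4, 3).


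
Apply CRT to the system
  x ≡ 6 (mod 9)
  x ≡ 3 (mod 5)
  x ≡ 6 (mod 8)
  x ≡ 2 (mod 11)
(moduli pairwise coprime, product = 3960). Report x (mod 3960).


Product of moduli M = 9 · 5 · 8 · 11 = 3960.
Merge one congruence at a time:
  Start: x ≡ 6 (mod 9).
  Combine with x ≡ 3 (mod 5); new modulus lcm = 45.
    Write x = 6 + 9·t and substitute into x ≡ 3 (mod 5): 9·t ≡ 3 − 6 = -3 (mod 5).
    Reduce coefficients mod 5: 4·t ≡ 2 (mod 5).
    The inverse of 4 mod 5 is 4 (since 4·4 = 16 = 3·5 + 1), so t ≡ 4·2 = 8 ≡ 3 (mod 5).
    Then x = 6 + 9·3 = 33, valid modulo lcm(9, 5) = 45: x ≡ 33 (mod 45).
  Combine with x ≡ 6 (mod 8); new modulus lcm = 360.
    Write x = 33 + 45·t and substitute into x ≡ 6 (mod 8): 45·t ≡ 6 − 33 = -27 (mod 8).
    Reduce coefficients mod 8: 5·t ≡ 5 (mod 8).
    The inverse of 5 mod 8 is 5 (since 5·5 = 25 = 3·8 + 1), so t ≡ 5·5 = 25 ≡ 1 (mod 8).
    Then x = 33 + 45·1 = 78, valid modulo lcm(45, 8) = 360: x ≡ 78 (mod 360).
  Combine with x ≡ 2 (mod 11); new modulus lcm = 3960.
    Write x = 78 + 360·t and substitute into x ≡ 2 (mod 11): 360·t ≡ 2 − 78 = -76 (mod 11).
    Reduce coefficients mod 11: 8·t ≡ 1 (mod 11).
    The inverse of 8 mod 11 is 7 (since 8·7 = 56 = 5·11 + 1), so t ≡ 7·1 = 7 ≡ 7 (mod 11).
    Then x = 78 + 360·7 = 2598, valid modulo lcm(360, 11) = 3960: x ≡ 2598 (mod 3960).
Verify against each original: 2598 mod 9 = 6, 2598 mod 5 = 3, 2598 mod 8 = 6, 2598 mod 11 = 2.

x ≡ 2598 (mod 3960).


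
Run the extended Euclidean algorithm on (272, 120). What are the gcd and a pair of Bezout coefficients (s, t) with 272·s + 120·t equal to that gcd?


Euclidean algorithm on (272, 120) — divide until remainder is 0:
  272 = 2 · 120 + 32
  120 = 3 · 32 + 24
  32 = 1 · 24 + 8
  24 = 3 · 8 + 0
gcd(272, 120) = 8.
Track Bezout coefficients alongside the remainders: start with r₀ = 272 = a·1 + b·0 (s = 1, t = 0) and r₁ = 120 = a·0 + b·1 (s = 0, t = 1); each new remainder r_{k+1} = r_{k-1} − q_k·r_k inherits s_{k+1} = s_{k-1} − q_k·s_k, t_{k+1} = t_{k-1} − q_k·t_k, so r_k = a·s_k + b·t_k at every step:
  q = 2: r = 32, s = 1 − 2·0 = 1, t = 0 − 2·1 = -2  (check: 272·1 + 120·(-2) = 32)
  q = 3: r = 24, s = 0 − 3·1 = -3, t = 1 − 3·(-2) = 7  (check: 272·(-3) + 120·7 = 24)
  q = 1: r = 8, s = 1 − 1·(-3) = 4, t = -2 − 1·7 = -9  (check: 272·4 + 120·(-9) = 8)
The row with r = 8 (the gcd) gives the Bezout coefficients s = 4, t = -9.
Result: 272 · (4) + 120 · (-9) = 8.

gcd(272, 120) = 8; s = 4, t = -9 (check: 272·4 + 120·(-9) = 8).


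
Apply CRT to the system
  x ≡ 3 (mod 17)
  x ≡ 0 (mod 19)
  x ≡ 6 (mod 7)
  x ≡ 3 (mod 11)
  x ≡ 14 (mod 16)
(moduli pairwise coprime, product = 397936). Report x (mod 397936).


Product of moduli M = 17 · 19 · 7 · 11 · 16 = 397936.
Merge one congruence at a time:
  Start: x ≡ 3 (mod 17).
  Combine with x ≡ 0 (mod 19); new modulus lcm = 323.
    Write x = 3 + 17·t and substitute into x ≡ 0 (mod 19): 17·t ≡ 0 − 3 = -3 (mod 19).
    Reduce coefficients mod 19: 17·t ≡ 16 (mod 19).
    The inverse of 17 mod 19 is 9 (since 17·9 = 153 = 8·19 + 1), so t ≡ 9·16 = 144 ≡ 11 (mod 19).
    Then x = 3 + 17·11 = 190, valid modulo lcm(17, 19) = 323: x ≡ 190 (mod 323).
  Combine with x ≡ 6 (mod 7); new modulus lcm = 2261.
    Write x = 190 + 323·t and substitute into x ≡ 6 (mod 7): 323·t ≡ 6 − 190 = -184 (mod 7).
    Reduce coefficients mod 7: 1·t ≡ 5 (mod 7).
    So t ≡ 5 (mod 7).
    Then x = 190 + 323·5 = 1805, valid modulo lcm(323, 7) = 2261: x ≡ 1805 (mod 2261).
  Combine with x ≡ 3 (mod 11); new modulus lcm = 24871.
    Write x = 1805 + 2261·t and substitute into x ≡ 3 (mod 11): 2261·t ≡ 3 − 1805 = -1802 (mod 11).
    Reduce coefficients mod 11: 6·t ≡ 2 (mod 11).
    The inverse of 6 mod 11 is 2 (since 6·2 = 12 = 1·11 + 1), so t ≡ 2·2 = 4 ≡ 4 (mod 11).
    Then x = 1805 + 2261·4 = 10849, valid modulo lcm(2261, 11) = 24871: x ≡ 10849 (mod 24871).
  Combine with x ≡ 14 (mod 16); new modulus lcm = 397936.
    Write x = 10849 + 24871·t and substitute into x ≡ 14 (mod 16): 24871·t ≡ 14 − 10849 = -10835 (mod 16).
    Reduce coefficients mod 16: 7·t ≡ 13 (mod 16).
    The inverse of 7 mod 16 is 7 (since 7·7 = 49 = 3·16 + 1), so t ≡ 7·13 = 91 ≡ 11 (mod 16).
    Then x = 10849 + 24871·11 = 284430, valid modulo lcm(24871, 16) = 397936: x ≡ 284430 (mod 397936).
Verify against each original: 284430 mod 17 = 3, 284430 mod 19 = 0, 284430 mod 7 = 6, 284430 mod 11 = 3, 284430 mod 16 = 14.

x ≡ 284430 (mod 397936).


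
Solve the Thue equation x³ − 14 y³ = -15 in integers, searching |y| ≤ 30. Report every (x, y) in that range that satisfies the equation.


The equation is x³ - 14y³ = -15. For fixed y, x³ = 14·y³ − 15, so a solution requires the RHS to be a perfect cube.
Strategy: iterate y from -30 to 30, compute RHS = 14·y³ − 15, and check whether it is a (positive or negative) perfect cube.
Check small values of y:
  y = 0: RHS = -15 is not a perfect cube.
  y = 1: RHS = -1 = (-1)³ ⇒ x = -1 works.
  y = -1: RHS = -29 is not a perfect cube.
  y = 2: RHS = 97 is not a perfect cube.
  y = -2: RHS = -127 is not a perfect cube.
  y = 3: RHS = 363 is not a perfect cube.
  y = -3: RHS = -393 is not a perfect cube.
Continuing the search up to |y| = 30 finds no further solutions beyond those listed.
Collected solutions: (-1, 1).

Solutions (with |y| ≤ 30): (-1, 1).


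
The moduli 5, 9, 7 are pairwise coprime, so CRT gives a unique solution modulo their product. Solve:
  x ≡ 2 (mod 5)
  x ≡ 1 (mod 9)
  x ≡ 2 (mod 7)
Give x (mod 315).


Moduli 5, 9, 7 are pairwise coprime; by CRT there is a unique solution modulo M = 5 · 9 · 7 = 315.
Solve pairwise, accumulating the modulus:
  Start with x ≡ 2 (mod 5).
  Combine with x ≡ 1 (mod 9): since gcd(5, 9) = 1, we get a unique residue mod 45.
    Write x = 2 + 5·t and substitute into x ≡ 1 (mod 9): 5·t ≡ 1 − 2 = -1 (mod 9).
    Reduce coefficients mod 9: 5·t ≡ 8 (mod 9).
    The inverse of 5 mod 9 is 2 (since 5·2 = 10 = 1·9 + 1), so t ≡ 2·8 = 16 ≡ 7 (mod 9).
    Then x = 2 + 5·7 = 37, valid modulo lcm(5, 9) = 45: x ≡ 37 (mod 45).
  Combine with x ≡ 2 (mod 7): since gcd(45, 7) = 1, we get a unique residue mod 315.
    Write x = 37 + 45·t and substitute into x ≡ 2 (mod 7): 45·t ≡ 2 − 37 = -35 (mod 7).
    Reduce coefficients mod 7: 3·t ≡ 0 (mod 7).
    The inverse of 3 mod 7 is 5 (since 3·5 = 15 = 2·7 + 1), so t ≡ 5·0 = 0 ≡ 0 (mod 7).
    Then x = 37 + 45·0 = 37, valid modulo lcm(45, 7) = 315: x ≡ 37 (mod 315).
Verify: 37 mod 5 = 2 ✓, 37 mod 9 = 1 ✓, 37 mod 7 = 2 ✓.

x ≡ 37 (mod 315).


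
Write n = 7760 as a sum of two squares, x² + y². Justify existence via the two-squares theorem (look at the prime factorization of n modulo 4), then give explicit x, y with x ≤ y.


Step 1: Factor n = 7760 = 2^4 · 5 · 97.
Step 2: Check the mod-4 condition on each prime factor: 2 = 2 (special); 5 ≡ 1 (mod 4), exponent 1; 97 ≡ 1 (mod 4), exponent 1.
All primes ≡ 3 (mod 4) appear to even exponent (or don't appear), so by the two-squares theorem n IS expressible as a sum of two squares.
Step 3: Build a representation. Group n = k² · m with k = 4 and m = 5 · 97 = 485 (a product of primes ≡ 1 (mod 4)); a representation of m scales to one of n via (k·x)² + (k·y)² = k²(x² + y²). Each prime p ≡ 1 (mod 4) is itself a sum of two squares; find a² by testing p − a² for a perfect square:
  5: 5 − 1² = 4 = 2² ⇒ 5 = 1² + 2².
  97: 97 − 1² = 96, 97 − 2² = 93, 97 − 3² = 88, 97 − 4² = 81 = 9² ⇒ 97 = 4² + 9².
  Combine using the Brahmagupta–Fibonacci identity (a² + b²)(c² + d²) = (ac − bd)² + (ad + bc)² = (ac + bd)² + (ad − bc)²:
  5 · 97 = 485: from (1² + 2²)(4² + 9²), take (1·4 − 2·9, 1·9 + 2·4) = (4 − 18, 9 + 8) = (-14, 17); dropping signs (only squares matter) gives (14, 17); check 14² + 17² = 196 + 289 = 485 ✓.
  Scale by k = 4: (4·14, 4·17) = (56, 68).
Step 4: Order so x ≤ y and verify: 56² + 68² = 3136 + 4624 = 7760 = n. ✓

n = 7760 = 56² + 68² (one valid representation with x ≤ y).


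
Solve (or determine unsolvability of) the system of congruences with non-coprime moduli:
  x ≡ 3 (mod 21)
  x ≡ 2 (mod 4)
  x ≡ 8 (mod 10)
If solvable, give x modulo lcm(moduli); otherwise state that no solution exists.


Moduli 21, 4, 10 are not pairwise coprime, so CRT works modulo lcm(m_i) when all pairwise compatibility conditions hold.
Pairwise compatibility: gcd(m_i, m_j) must divide a_i - a_j for every pair.
Merge one congruence at a time:
  Start: x ≡ 3 (mod 21).
  Combine with x ≡ 2 (mod 4): gcd(21, 4) = 1; 2 - 3 = -1, which IS divisible by 1, so compatible.
    Write x = 3 + 21·t and substitute into x ≡ 2 (mod 4): 21·t ≡ 2 − 3 = -1 (mod 4).
    Reduce coefficients mod 4: 1·t ≡ 3 (mod 4).
    So t ≡ 3 (mod 4).
    Then x = 3 + 21·3 = 66, valid modulo lcm(21, 4) = 84: x ≡ 66 (mod 84).
  Combine with x ≡ 8 (mod 10): gcd(84, 10) = 2; 8 - 66 = -58, which IS divisible by 2, so compatible.
    Write x = 66 + 84·t and substitute into x ≡ 8 (mod 10): 84·t ≡ 8 − 66 = -58 (mod 10).
    Divide the congruence (and modulus) by g = 2: 42·t ≡ -29 (mod 5).
    Reduce coefficients mod 5: 2·t ≡ 1 (mod 5).
    The inverse of 2 mod 5 is 3 (since 2·3 = 6 = 1·5 + 1), so t ≡ 3·1 = 3 ≡ 3 (mod 5).
    Then x = 66 + 84·3 = 318, valid modulo lcm(84, 10) = 420: x ≡ 318 (mod 420).
Verify: 318 mod 21 = 3, 318 mod 4 = 2, 318 mod 10 = 8.

x ≡ 318 (mod 420).


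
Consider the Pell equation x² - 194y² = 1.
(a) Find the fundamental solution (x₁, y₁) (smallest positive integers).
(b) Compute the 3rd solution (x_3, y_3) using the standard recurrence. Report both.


Step 1: Find the fundamental solution (x₁, y₁) of x² - 194y² = 1.
  Expand √194 as a continued fraction. a₀ = ⌊√194⌋ = 13; iterate m_{k+1} = d_k·a_k − m_k, d_{k+1} = (194 − m_{k+1}²)/d_k, a_{k+1} = ⌊(a₀ + m_{k+1})/d_{k+1}⌋ (starting m₀ = 0, d₀ = 1), with convergents p_k = a_k·p_{k-1} + p_{k-2}, q_k = a_k·q_{k-1} + q_{k-2} (p₋₁ = 1, q₋₁ = 0):
  k = 0: a₀ = 13; p₀/q₀ = 13/1; p₀² − 194·q₀² = 169 − 194 = -25.
  k = 1: m = 13, d = 25, a = ⌊(13 + 13)/25⌋ = 1; p/q = (1·13 + 1)/(1·1 + 0) = 14/1; p² − 194·q² = 196 − 194 = 2.
  k = 2: m = 12, d = 2, a = ⌊(13 + 12)/2⌋ = 12; p/q = (12·14 + 13)/(12·1 + 1) = 181/13; p² − 194·q² = 32761 − 32786 = -25.
  k = 3: m = 12, d = 25, a = ⌊(13 + 12)/25⌋ = 1; p/q = (1·181 + 14)/(1·13 + 1) = 195/14; p² − 194·q² = 38025 − 38024 = 1.
  The first convergent with p² − 194·q² = 1 gives the fundamental solution (x₁, y₁) = (195, 14).
Step 2: Apply the recurrence (x_{n+1}, y_{n+1}) = (x₁x_n + 194y₁y_n, x₁y_n + y₁x_n) repeatedly.
  From (x_1, y_1) = (195, 14): x_2 = 195·195 + 194·14·14 = 76049; y_2 = 195·14 + 14·195 = 5460.
  From (x_2, y_2) = (76049, 5460): x_3 = 195·76049 + 194·14·5460 = 29658915; y_3 = 195·5460 + 14·76049 = 2129386.
Step 3: Verify x_3² - 194·y_3² = 879651238977225 - 879651238977224 = 1 (should be 1). ✓

(x_1, y_1) = (195, 14); (x_3, y_3) = (29658915, 2129386).


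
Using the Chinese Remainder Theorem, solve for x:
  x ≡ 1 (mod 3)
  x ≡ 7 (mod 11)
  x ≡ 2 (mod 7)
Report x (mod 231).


Moduli 3, 11, 7 are pairwise coprime; by CRT there is a unique solution modulo M = 3 · 11 · 7 = 231.
Solve pairwise, accumulating the modulus:
  Start with x ≡ 1 (mod 3).
  Combine with x ≡ 7 (mod 11): since gcd(3, 11) = 1, we get a unique residue mod 33.
    Write x = 1 + 3·t and substitute into x ≡ 7 (mod 11): 3·t ≡ 7 − 1 = 6 (mod 11).
    The inverse of 3 mod 11 is 4 (since 3·4 = 12 = 1·11 + 1), so t ≡ 4·6 = 24 ≡ 2 (mod 11).
    Then x = 1 + 3·2 = 7, valid modulo lcm(3, 11) = 33: x ≡ 7 (mod 33).
  Combine with x ≡ 2 (mod 7): since gcd(33, 7) = 1, we get a unique residue mod 231.
    Write x = 7 + 33·t and substitute into x ≡ 2 (mod 7): 33·t ≡ 2 − 7 = -5 (mod 7).
    Reduce coefficients mod 7: 5·t ≡ 2 (mod 7).
    The inverse of 5 mod 7 is 3 (since 5·3 = 15 = 2·7 + 1), so t ≡ 3·2 = 6 ≡ 6 (mod 7).
    Then x = 7 + 33·6 = 205, valid modulo lcm(33, 7) = 231: x ≡ 205 (mod 231).
Verify: 205 mod 3 = 1 ✓, 205 mod 11 = 7 ✓, 205 mod 7 = 2 ✓.

x ≡ 205 (mod 231).


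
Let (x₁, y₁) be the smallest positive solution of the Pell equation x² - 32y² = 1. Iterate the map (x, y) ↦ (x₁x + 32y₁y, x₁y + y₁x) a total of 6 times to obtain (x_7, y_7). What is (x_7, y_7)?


Step 1: Find the fundamental solution (x₁, y₁) of x² - 32y² = 1.
  Expand √32 as a continued fraction. a₀ = ⌊√32⌋ = 5; iterate m_{k+1} = d_k·a_k − m_k, d_{k+1} = (32 − m_{k+1}²)/d_k, a_{k+1} = ⌊(a₀ + m_{k+1})/d_{k+1}⌋ (starting m₀ = 0, d₀ = 1), with convergents p_k = a_k·p_{k-1} + p_{k-2}, q_k = a_k·q_{k-1} + q_{k-2} (p₋₁ = 1, q₋₁ = 0):
  k = 0: a₀ = 5; p₀/q₀ = 5/1; p₀² − 32·q₀² = 25 − 32 = -7.
  k = 1: m = 5, d = 7, a = ⌊(5 + 5)/7⌋ = 1; p/q = (1·5 + 1)/(1·1 + 0) = 6/1; p² − 32·q² = 36 − 32 = 4.
  k = 2: m = 2, d = 4, a = ⌊(5 + 2)/4⌋ = 1; p/q = (1·6 + 5)/(1·1 + 1) = 11/2; p² − 32·q² = 121 − 128 = -7.
  k = 3: m = 2, d = 7, a = ⌊(5 + 2)/7⌋ = 1; p/q = (1·11 + 6)/(1·2 + 1) = 17/3; p² − 32·q² = 289 − 288 = 1.
  The first convergent with p² − 32·q² = 1 gives the fundamental solution (x₁, y₁) = (17, 3).
Step 2: Apply the recurrence (x_{n+1}, y_{n+1}) = (x₁x_n + 32y₁y_n, x₁y_n + y₁x_n) repeatedly.
  From (x_1, y_1) = (17, 3): x_2 = 17·17 + 32·3·3 = 577; y_2 = 17·3 + 3·17 = 102.
  From (x_2, y_2) = (577, 102): x_3 = 17·577 + 32·3·102 = 19601; y_3 = 17·102 + 3·577 = 3465.
  From (x_3, y_3) = (19601, 3465): x_4 = 17·19601 + 32·3·3465 = 665857; y_4 = 17·3465 + 3·19601 = 117708.
  From (x_4, y_4) = (665857, 117708): x_5 = 17·665857 + 32·3·117708 = 22619537; y_5 = 17·117708 + 3·665857 = 3998607.
  From (x_5, y_5) = (22619537, 3998607): x_6 = 17·22619537 + 32·3·3998607 = 768398401; y_6 = 17·3998607 + 3·22619537 = 135834930.
  From (x_6, y_6) = (768398401, 135834930): x_7 = 17·768398401 + 32·3·135834930 = 26102926097; y_7 = 17·135834930 + 3·768398401 = 4614389013.
Step 3: Verify x_7² - 32·y_7² = 681362750825443653409 - 681362750825443653408 = 1 (should be 1). ✓

(x_1, y_1) = (17, 3); (x_7, y_7) = (26102926097, 4614389013).


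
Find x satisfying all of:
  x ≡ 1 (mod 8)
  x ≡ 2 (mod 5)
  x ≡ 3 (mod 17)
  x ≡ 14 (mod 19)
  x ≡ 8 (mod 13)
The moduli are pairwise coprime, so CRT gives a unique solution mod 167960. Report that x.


Product of moduli M = 8 · 5 · 17 · 19 · 13 = 167960.
Merge one congruence at a time:
  Start: x ≡ 1 (mod 8).
  Combine with x ≡ 2 (mod 5); new modulus lcm = 40.
    Write x = 1 + 8·t and substitute into x ≡ 2 (mod 5): 8·t ≡ 2 − 1 = 1 (mod 5).
    Reduce coefficients mod 5: 3·t ≡ 1 (mod 5).
    The inverse of 3 mod 5 is 2 (since 3·2 = 6 = 1·5 + 1), so t ≡ 2·1 = 2 ≡ 2 (mod 5).
    Then x = 1 + 8·2 = 17, valid modulo lcm(8, 5) = 40: x ≡ 17 (mod 40).
  Combine with x ≡ 3 (mod 17); new modulus lcm = 680.
    Write x = 17 + 40·t and substitute into x ≡ 3 (mod 17): 40·t ≡ 3 − 17 = -14 (mod 17).
    Reduce coefficients mod 17: 6·t ≡ 3 (mod 17).
    The inverse of 6 mod 17 is 3 (since 6·3 = 18 = 1·17 + 1), so t ≡ 3·3 = 9 ≡ 9 (mod 17).
    Then x = 17 + 40·9 = 377, valid modulo lcm(40, 17) = 680: x ≡ 377 (mod 680).
  Combine with x ≡ 14 (mod 19); new modulus lcm = 12920.
    Write x = 377 + 680·t and substitute into x ≡ 14 (mod 19): 680·t ≡ 14 − 377 = -363 (mod 19).
    Reduce coefficients mod 19: 15·t ≡ 17 (mod 19).
    The inverse of 15 mod 19 is 14 (since 15·14 = 210 = 11·19 + 1), so t ≡ 14·17 = 238 ≡ 10 (mod 19).
    Then x = 377 + 680·10 = 7177, valid modulo lcm(680, 19) = 12920: x ≡ 7177 (mod 12920).
  Combine with x ≡ 8 (mod 13); new modulus lcm = 167960.
    Write x = 7177 + 12920·t and substitute into x ≡ 8 (mod 13): 12920·t ≡ 8 − 7177 = -7169 (mod 13).
    Reduce coefficients mod 13: 11·t ≡ 7 (mod 13).
    The inverse of 11 mod 13 is 6 (since 11·6 = 66 = 5·13 + 1), so t ≡ 6·7 = 42 ≡ 3 (mod 13).
    Then x = 7177 + 12920·3 = 45937, valid modulo lcm(12920, 13) = 167960: x ≡ 45937 (mod 167960).
Verify against each original: 45937 mod 8 = 1, 45937 mod 5 = 2, 45937 mod 17 = 3, 45937 mod 19 = 14, 45937 mod 13 = 8.

x ≡ 45937 (mod 167960).


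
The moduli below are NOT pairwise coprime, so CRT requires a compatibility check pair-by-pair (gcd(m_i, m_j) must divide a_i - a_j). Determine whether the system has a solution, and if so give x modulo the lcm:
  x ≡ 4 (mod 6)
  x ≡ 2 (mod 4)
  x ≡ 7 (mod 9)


Moduli 6, 4, 9 are not pairwise coprime, so CRT works modulo lcm(m_i) when all pairwise compatibility conditions hold.
Pairwise compatibility: gcd(m_i, m_j) must divide a_i - a_j for every pair.
Merge one congruence at a time:
  Start: x ≡ 4 (mod 6).
  Combine with x ≡ 2 (mod 4): gcd(6, 4) = 2; 2 - 4 = -2, which IS divisible by 2, so compatible.
    Write x = 4 + 6·t and substitute into x ≡ 2 (mod 4): 6·t ≡ 2 − 4 = -2 (mod 4).
    Divide the congruence (and modulus) by g = 2: 3·t ≡ -1 (mod 2).
    Reduce coefficients mod 2: 1·t ≡ 1 (mod 2).
    So t ≡ 1 (mod 2).
    Then x = 4 + 6·1 = 10, valid modulo lcm(6, 4) = 12: x ≡ 10 (mod 12).
  Combine with x ≡ 7 (mod 9): gcd(12, 9) = 3; 7 - 10 = -3, which IS divisible by 3, so compatible.
    Write x = 10 + 12·t and substitute into x ≡ 7 (mod 9): 12·t ≡ 7 − 10 = -3 (mod 9).
    Divide the congruence (and modulus) by g = 3: 4·t ≡ -1 (mod 3).
    Reduce coefficients mod 3: 1·t ≡ 2 (mod 3).
    So t ≡ 2 (mod 3).
    Then x = 10 + 12·2 = 34, valid modulo lcm(12, 9) = 36: x ≡ 34 (mod 36).
Verify: 34 mod 6 = 4, 34 mod 4 = 2, 34 mod 9 = 7.

x ≡ 34 (mod 36).


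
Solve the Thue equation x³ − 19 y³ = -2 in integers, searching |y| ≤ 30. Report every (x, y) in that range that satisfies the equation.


The equation is x³ - 19y³ = -2. For fixed y, x³ = 19·y³ − 2, so a solution requires the RHS to be a perfect cube.
Strategy: iterate y from -30 to 30, compute RHS = 19·y³ − 2, and check whether it is a (positive or negative) perfect cube.
Check small values of y:
  y = 0: RHS = -2 is not a perfect cube.
  y = 1: RHS = 17 is not a perfect cube.
  y = -1: RHS = -21 is not a perfect cube.
  y = 2: RHS = 150 is not a perfect cube.
  y = -2: RHS = -154 is not a perfect cube.
  y = 3: RHS = 511 is not a perfect cube.
  y = -3: RHS = -515 is not a perfect cube.
Continuing the search up to |y| = 30 finds no solutions either.
No (x, y) in the scanned range satisfies the equation.

No integer solutions with |y| ≤ 30.


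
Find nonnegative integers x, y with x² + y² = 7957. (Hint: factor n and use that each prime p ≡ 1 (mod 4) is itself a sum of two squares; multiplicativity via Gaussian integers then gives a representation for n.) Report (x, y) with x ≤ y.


Step 1: Factor n = 7957 = 73 · 109.
Step 2: Check the mod-4 condition on each prime factor: 73 ≡ 1 (mod 4), exponent 1; 109 ≡ 1 (mod 4), exponent 1.
All primes ≡ 3 (mod 4) appear to even exponent (or don't appear), so by the two-squares theorem n IS expressible as a sum of two squares.
Step 3: Build a representation. Here n = 73 · 109 is a product of primes ≡ 1 (mod 4). Each prime p ≡ 1 (mod 4) is itself a sum of two squares; find a² by testing p − a² for a perfect square:
  73: 73 − 1² = 72, 73 − 2² = 69, 73 − 3² = 64 = 8² ⇒ 73 = 3² + 8².
  109: 109 − 1² = 108, 109 − 2² = 105, 109 − 3² = 100 = 10² ⇒ 109 = 3² + 10².
  Combine using the Brahmagupta–Fibonacci identity (a² + b²)(c² + d²) = (ac − bd)² + (ad + bc)² = (ac + bd)² + (ad − bc)²:
  73 · 109 = 7957: from (3² + 8²)(3² + 10²), take (3·3 − 8·10, 3·10 + 8·3) = (9 − 80, 30 + 24) = (-71, 54); dropping signs (only squares matter) gives (71, 54); check 71² + 54² = 5041 + 2916 = 7957 ✓.
Step 4: Order so x ≤ y and verify: 54² + 71² = 2916 + 5041 = 7957 = n. ✓

n = 7957 = 54² + 71² (one valid representation with x ≤ y).


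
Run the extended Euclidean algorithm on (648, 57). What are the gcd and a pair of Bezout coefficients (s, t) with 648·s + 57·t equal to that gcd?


Euclidean algorithm on (648, 57) — divide until remainder is 0:
  648 = 11 · 57 + 21
  57 = 2 · 21 + 15
  21 = 1 · 15 + 6
  15 = 2 · 6 + 3
  6 = 2 · 3 + 0
gcd(648, 57) = 3.
Track Bezout coefficients alongside the remainders: start with r₀ = 648 = a·1 + b·0 (s = 1, t = 0) and r₁ = 57 = a·0 + b·1 (s = 0, t = 1); each new remainder r_{k+1} = r_{k-1} − q_k·r_k inherits s_{k+1} = s_{k-1} − q_k·s_k, t_{k+1} = t_{k-1} − q_k·t_k, so r_k = a·s_k + b·t_k at every step:
  q = 11: r = 21, s = 1 − 11·0 = 1, t = 0 − 11·1 = -11  (check: 648·1 + 57·(-11) = 21)
  q = 2: r = 15, s = 0 − 2·1 = -2, t = 1 − 2·(-11) = 23  (check: 648·(-2) + 57·23 = 15)
  q = 1: r = 6, s = 1 − 1·(-2) = 3, t = -11 − 1·23 = -34  (check: 648·3 + 57·(-34) = 6)
  q = 2: r = 3, s = -2 − 2·3 = -8, t = 23 − 2·(-34) = 91  (check: 648·(-8) + 57·91 = 3)
The row with r = 3 (the gcd) gives the Bezout coefficients s = -8, t = 91.
Result: 648 · (-8) + 57 · (91) = 3.

gcd(648, 57) = 3; s = -8, t = 91 (check: 648·(-8) + 57·91 = 3).


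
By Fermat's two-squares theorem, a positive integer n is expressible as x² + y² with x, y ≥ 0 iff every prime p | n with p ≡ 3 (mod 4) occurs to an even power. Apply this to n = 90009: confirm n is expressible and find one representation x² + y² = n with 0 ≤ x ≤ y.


Step 1: Factor n = 90009 = 3^2 · 73 · 137.
Step 2: Check the mod-4 condition on each prime factor: 3 ≡ 3 (mod 4), exponent 2 (must be even); 73 ≡ 1 (mod 4), exponent 1; 137 ≡ 1 (mod 4), exponent 1.
All primes ≡ 3 (mod 4) appear to even exponent (or don't appear), so by the two-squares theorem n IS expressible as a sum of two squares.
Step 3: Build a representation. Group n = k² · m with k = 3 and m = 73 · 137 = 10001 (a product of primes ≡ 1 (mod 4)); a representation of m scales to one of n via (k·x)² + (k·y)² = k²(x² + y²). Each prime p ≡ 1 (mod 4) is itself a sum of two squares; find a² by testing p − a² for a perfect square:
  73: 73 − 1² = 72, 73 − 2² = 69, 73 − 3² = 64 = 8² ⇒ 73 = 3² + 8².
  137: 137 − 1² = 136, 137 − 2² = 133, 137 − 3² = 128, 137 − 4² = 121 = 11² ⇒ 137 = 4² + 11².
  Combine using the Brahmagupta–Fibonacci identity (a² + b²)(c² + d²) = (ac − bd)² + (ad + bc)² = (ac + bd)² + (ad − bc)²:
  73 · 137 = 10001: from (3² + 8²)(4² + 11²), take (3·4 − 8·11, 3·11 + 8·4) = (12 − 88, 33 + 32) = (-76, 65); dropping signs (only squares matter) gives (76, 65); check 76² + 65² = 5776 + 4225 = 10001 ✓.
  Scale by k = 3: (3·76, 3·65) = (228, 195).
Step 4: Order so x ≤ y and verify: 195² + 228² = 38025 + 51984 = 90009 = n. ✓

n = 90009 = 195² + 228² (one valid representation with x ≤ y).


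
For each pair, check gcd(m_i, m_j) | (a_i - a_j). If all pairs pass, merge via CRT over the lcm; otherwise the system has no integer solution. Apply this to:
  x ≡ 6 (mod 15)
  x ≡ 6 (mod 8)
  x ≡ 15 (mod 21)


Moduli 15, 8, 21 are not pairwise coprime, so CRT works modulo lcm(m_i) when all pairwise compatibility conditions hold.
Pairwise compatibility: gcd(m_i, m_j) must divide a_i - a_j for every pair.
Merge one congruence at a time:
  Start: x ≡ 6 (mod 15).
  Combine with x ≡ 6 (mod 8): gcd(15, 8) = 1; 6 - 6 = 0, which IS divisible by 1, so compatible.
    Write x = 6 + 15·t and substitute into x ≡ 6 (mod 8): 15·t ≡ 6 − 6 = 0 (mod 8).
    Reduce coefficients mod 8: 7·t ≡ 0 (mod 8).
    The inverse of 7 mod 8 is 7 (since 7·7 = 49 = 6·8 + 1), so t ≡ 7·0 = 0 ≡ 0 (mod 8).
    Then x = 6 + 15·0 = 6, valid modulo lcm(15, 8) = 120: x ≡ 6 (mod 120).
  Combine with x ≡ 15 (mod 21): gcd(120, 21) = 3; 15 - 6 = 9, which IS divisible by 3, so compatible.
    Write x = 6 + 120·t and substitute into x ≡ 15 (mod 21): 120·t ≡ 15 − 6 = 9 (mod 21).
    Divide the congruence (and modulus) by g = 3: 40·t ≡ 3 (mod 7).
    Reduce coefficients mod 7: 5·t ≡ 3 (mod 7).
    The inverse of 5 mod 7 is 3 (since 5·3 = 15 = 2·7 + 1), so t ≡ 3·3 = 9 ≡ 2 (mod 7).
    Then x = 6 + 120·2 = 246, valid modulo lcm(120, 21) = 840: x ≡ 246 (mod 840).
Verify: 246 mod 15 = 6, 246 mod 8 = 6, 246 mod 21 = 15.

x ≡ 246 (mod 840).


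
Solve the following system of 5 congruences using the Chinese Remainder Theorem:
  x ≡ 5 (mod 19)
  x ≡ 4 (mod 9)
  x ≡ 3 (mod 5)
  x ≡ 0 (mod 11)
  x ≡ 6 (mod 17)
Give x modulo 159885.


Product of moduli M = 19 · 9 · 5 · 11 · 17 = 159885.
Merge one congruence at a time:
  Start: x ≡ 5 (mod 19).
  Combine with x ≡ 4 (mod 9); new modulus lcm = 171.
    Write x = 5 + 19·t and substitute into x ≡ 4 (mod 9): 19·t ≡ 4 − 5 = -1 (mod 9).
    Reduce coefficients mod 9: 1·t ≡ 8 (mod 9).
    So t ≡ 8 (mod 9).
    Then x = 5 + 19·8 = 157, valid modulo lcm(19, 9) = 171: x ≡ 157 (mod 171).
  Combine with x ≡ 3 (mod 5); new modulus lcm = 855.
    Write x = 157 + 171·t and substitute into x ≡ 3 (mod 5): 171·t ≡ 3 − 157 = -154 (mod 5).
    Reduce coefficients mod 5: 1·t ≡ 1 (mod 5).
    So t ≡ 1 (mod 5).
    Then x = 157 + 171·1 = 328, valid modulo lcm(171, 5) = 855: x ≡ 328 (mod 855).
  Combine with x ≡ 0 (mod 11); new modulus lcm = 9405.
    Write x = 328 + 855·t and substitute into x ≡ 0 (mod 11): 855·t ≡ 0 − 328 = -328 (mod 11).
    Reduce coefficients mod 11: 8·t ≡ 2 (mod 11).
    The inverse of 8 mod 11 is 7 (since 8·7 = 56 = 5·11 + 1), so t ≡ 7·2 = 14 ≡ 3 (mod 11).
    Then x = 328 + 855·3 = 2893, valid modulo lcm(855, 11) = 9405: x ≡ 2893 (mod 9405).
  Combine with x ≡ 6 (mod 17); new modulus lcm = 159885.
    Write x = 2893 + 9405·t and substitute into x ≡ 6 (mod 17): 9405·t ≡ 6 − 2893 = -2887 (mod 17).
    Reduce coefficients mod 17: 4·t ≡ 3 (mod 17).
    The inverse of 4 mod 17 is 13 (since 4·13 = 52 = 3·17 + 1), so t ≡ 13·3 = 39 ≡ 5 (mod 17).
    Then x = 2893 + 9405·5 = 49918, valid modulo lcm(9405, 17) = 159885: x ≡ 49918 (mod 159885).
Verify against each original: 49918 mod 19 = 5, 49918 mod 9 = 4, 49918 mod 5 = 3, 49918 mod 11 = 0, 49918 mod 17 = 6.

x ≡ 49918 (mod 159885).
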